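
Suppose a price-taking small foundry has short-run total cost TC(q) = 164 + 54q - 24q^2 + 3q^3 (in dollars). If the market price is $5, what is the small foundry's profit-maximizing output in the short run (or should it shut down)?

From TC, MC = TC'(q) = 54 - 48q + 9q^2 and AVC = VC/q = 54 - 24q + 3q^2.
The AVC parabola has its vertex at q = 24/6 = 4, where AVC = 54 - 24·4 + 3·4^2 = $6.
Since P = $5 < min AVC = $6, price fails to cover variable cost at any output.
Best response: produce nothing and absorb the $164 fixed cost.

Shut down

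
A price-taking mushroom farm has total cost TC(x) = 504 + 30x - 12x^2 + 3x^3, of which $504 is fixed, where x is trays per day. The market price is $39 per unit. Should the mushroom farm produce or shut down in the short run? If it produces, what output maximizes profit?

Variable cost is VC = 30x - 12x^2 + 3x^3, so AVC = VC/x = 30 - 12x + 3x^2 and MC = dTC/dx = 30 - 24x + 9x^2.
AVC is minimized where dAVC/dx = -12 + 6x = 0, at x = 2; min AVC = 30 - 12·2 + 3·2^2 = $18.
Because $39 ≥ $18, revenue can cover variable cost; the firm operates.
Solving P = MC: -9 - 24x + 9x^2 = 0 ⇒ x = -1/3 or 3. On the upward-sloping branch, x* = 3.
Check: AVC at x = 3 is $21 ≤ P, so revenue covers variable cost.
Profit = P·x − TC = 39·3 − 567 = -$450, a loss, but smaller than the $504 fixed cost the firm would lose by shutting down.

Produce at x = 3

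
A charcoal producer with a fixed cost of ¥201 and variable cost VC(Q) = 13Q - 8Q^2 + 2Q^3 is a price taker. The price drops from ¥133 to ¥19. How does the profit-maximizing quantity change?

MC = 13 - 16Q + 6Q^2; the shutdown threshold is min AVC = ¥5 (at Q = 2).
At P = ¥133 ≥ min AVC, set P = MC on the rising branch: Q = 6.
At P = ¥19 ≥ min AVC, set P = MC: Q = 3. The firm stays open but cuts output.

Output falls from 6 to 3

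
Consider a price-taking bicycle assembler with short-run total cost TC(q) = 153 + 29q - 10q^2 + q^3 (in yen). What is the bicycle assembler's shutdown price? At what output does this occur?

Short-run supply begins at min AVC. From VC = 29q - 10q^2 + q^3, AVC = 29 - 10q + q^2.
At the minimum of AVC, MC = AVC. MC = 29 - 20q + 3q^2; setting MC = AVC gives 2q^2 - 10q = 0, so q = 5. min AVC = 4.
The firm shuts down for any P below ¥4.

¥4 per unit, at q = 5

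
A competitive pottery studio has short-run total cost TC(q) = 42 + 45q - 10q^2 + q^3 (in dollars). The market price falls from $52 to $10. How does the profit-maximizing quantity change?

MC = 45 - 20q + 3q^2; the shutdown threshold is min AVC = $20 (at q = 5).
At P = $52 ≥ min AVC, set P = MC on the rising branch: q = 7.
At P = $10 < min AVC = $20, price no longer covers variable cost at any output, so the firm shuts down: q = 0.

Output falls from 7 to 0 (the firm shuts down)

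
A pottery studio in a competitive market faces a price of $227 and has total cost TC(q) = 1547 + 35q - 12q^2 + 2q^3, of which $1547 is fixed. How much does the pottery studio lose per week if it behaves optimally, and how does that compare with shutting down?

AVC = 35 - 12q + 2q^2 has its minimum $17 at q = 3; price $227 clears that bar, so the firm operates.
With MC = 35 - 24q + 6q^2, P = MC on the upward-sloping part at q* = 8.
TR = 227·8 = 1816. TC = 1547 + 536 = 2083. Profit = 1816 − 2083 = -$267.
Shutting down would mean losing the fixed cost of $1547, so operating at a loss of $267 is better by $1280.

Profit = -$267 at q = 8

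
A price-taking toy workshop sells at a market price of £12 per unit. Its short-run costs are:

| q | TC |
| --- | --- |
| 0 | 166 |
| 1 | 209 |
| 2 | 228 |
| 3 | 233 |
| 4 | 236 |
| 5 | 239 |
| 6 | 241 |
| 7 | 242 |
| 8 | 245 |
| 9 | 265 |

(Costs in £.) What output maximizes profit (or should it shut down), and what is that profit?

Tabulate TR − TC: q=0: -166; q=1: -197; q=2: -204; q=3: -197; q=4: -188; q=5: -179; q=6: -169; q=7: -158; q=8: -149; q=9: -157.
Profit is maximized at q = 8. AVC there is 79/8 = £9.88 ≤ P, so producing beats shutting down (which would give -£166).

q = 8; profit = -£149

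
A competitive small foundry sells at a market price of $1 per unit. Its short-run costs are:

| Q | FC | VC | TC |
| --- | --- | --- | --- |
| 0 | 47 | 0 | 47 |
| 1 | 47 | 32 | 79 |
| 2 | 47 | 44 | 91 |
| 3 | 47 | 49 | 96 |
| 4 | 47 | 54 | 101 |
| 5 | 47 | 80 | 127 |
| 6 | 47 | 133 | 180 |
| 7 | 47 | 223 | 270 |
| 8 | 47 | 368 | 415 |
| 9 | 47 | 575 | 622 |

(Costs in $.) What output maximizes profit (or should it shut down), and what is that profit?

Q = 0 (shut down); profit = -$47

Tabulate TR − TC: Q=0: -47; Q=1: -78; Q=2: -89; Q=3: -93; Q=4: -97; Q=5: -122; Q=6: -174; Q=7: -263; Q=8: -407; Q=9: -613.
Profit is highest at Q = 0. Equivalently, the lowest AVC in the table is 54/4 ≈ $13.50 at Q = 4, and P = $1 falls below it — price never covers variable cost, so the firm shuts down and loses only its fixed cost.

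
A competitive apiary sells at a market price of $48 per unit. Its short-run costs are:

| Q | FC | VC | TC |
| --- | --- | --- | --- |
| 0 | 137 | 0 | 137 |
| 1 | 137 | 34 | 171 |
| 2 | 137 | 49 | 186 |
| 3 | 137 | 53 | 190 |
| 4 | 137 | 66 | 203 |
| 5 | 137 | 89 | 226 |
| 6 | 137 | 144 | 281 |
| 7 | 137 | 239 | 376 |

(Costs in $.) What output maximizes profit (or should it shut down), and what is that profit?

Tabulate TR − TC: Q=0: -137; Q=1: -123; Q=2: -90; Q=3: -46; Q=4: -11; Q=5: 14; Q=6: 7; Q=7: -40.
Profit is maximized at Q = 5. AVC there is 89/5 = $17.80 ≤ P, so producing beats shutting down (which would give -$137).

Q = 5; profit = $14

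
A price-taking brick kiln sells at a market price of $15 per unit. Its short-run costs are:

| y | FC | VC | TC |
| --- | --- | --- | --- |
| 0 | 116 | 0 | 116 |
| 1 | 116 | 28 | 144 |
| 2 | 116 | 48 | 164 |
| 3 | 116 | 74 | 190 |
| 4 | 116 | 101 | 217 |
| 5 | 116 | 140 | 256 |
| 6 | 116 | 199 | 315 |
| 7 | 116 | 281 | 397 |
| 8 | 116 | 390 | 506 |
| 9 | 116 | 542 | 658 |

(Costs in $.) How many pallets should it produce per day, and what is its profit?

y = 0 (shut down); profit = -$116

Profit at each row (π = 15y − TC): y=0: -116; y=1: -129; y=2: -134; y=3: -145; y=4: -157; y=5: -181; y=6: -225; y=7: -292; y=8: -386; y=9: -523.
Profit is highest at y = 0. Equivalently, the lowest AVC in the table is 48/2 ≈ $24 at y = 2, and P = $15 falls below it — price never covers variable cost, so the firm shuts down and loses only its fixed cost.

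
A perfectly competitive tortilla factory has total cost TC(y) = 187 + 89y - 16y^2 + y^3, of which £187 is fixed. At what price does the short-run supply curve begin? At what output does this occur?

The firm shuts down when price falls below the minimum of average variable cost. AVC = VC/y = 89 - 16y + y^2.
At the minimum of AVC, MC = AVC. MC = 89 - 32y + 3y^2; setting MC = AVC gives 2y^2 - 16y = 0, so y = 8. min AVC = 25.
For P < £25 the firm produces nothing.

£25 per unit, at y = 8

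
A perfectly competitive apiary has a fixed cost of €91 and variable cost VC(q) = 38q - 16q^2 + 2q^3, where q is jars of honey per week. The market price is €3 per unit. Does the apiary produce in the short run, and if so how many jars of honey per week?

Variable cost is VC = 38q - 16q^2 + 2q^3, so AVC = VC/q = 38 - 16q + 2q^2 and MC = dTC/dq = 38 - 32q + 6q^2.
AVC is minimized where dAVC/dq = -16 + 4q = 0, at q = 4; min AVC = 38 - 16·4 + 2·4^2 = €6.
P = €3 lies below min AVC = €6; no output level covers variable cost.
The firm minimizes its loss by shutting down and losing only its fixed cost of €91.

Shut down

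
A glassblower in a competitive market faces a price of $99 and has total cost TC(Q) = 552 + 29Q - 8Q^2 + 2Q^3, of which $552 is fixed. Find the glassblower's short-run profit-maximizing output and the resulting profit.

AVC = 29 - 8Q + 2Q^2; min AVC = $21 at Q = 2. Since P = $99 ≥ min AVC, the firm produces.
With MC = 29 - 16Q + 6Q^2, P = MC on the upward-sloping part at Q* = 5.
TR = 99·5 = 495. TC = 552 + 195 = 747. Profit = 495 − 747 = -$252.
Shutting down would mean losing the fixed cost of $552, so operating at a loss of $252 is better by $300.

Profit = -$252 at Q = 5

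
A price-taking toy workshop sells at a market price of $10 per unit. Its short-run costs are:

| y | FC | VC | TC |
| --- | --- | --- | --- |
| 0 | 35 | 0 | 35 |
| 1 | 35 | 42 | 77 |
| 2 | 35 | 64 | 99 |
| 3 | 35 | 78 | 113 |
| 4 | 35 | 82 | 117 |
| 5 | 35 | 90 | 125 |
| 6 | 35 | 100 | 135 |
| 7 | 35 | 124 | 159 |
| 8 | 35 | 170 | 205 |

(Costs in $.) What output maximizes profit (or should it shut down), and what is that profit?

Compute π = P·y − TC at each output: y=0: -35; y=1: -67; y=2: -79; y=3: -83; y=4: -77; y=5: -75; y=6: -75; y=7: -89; y=8: -125.
Profit is highest at y = 0. Equivalently, the lowest AVC in the table is 100/6 ≈ $16.67 at y = 6, and P = $10 falls below it — price never covers variable cost, so the firm shuts down and loses only its fixed cost.

y = 0 (shut down); profit = -$35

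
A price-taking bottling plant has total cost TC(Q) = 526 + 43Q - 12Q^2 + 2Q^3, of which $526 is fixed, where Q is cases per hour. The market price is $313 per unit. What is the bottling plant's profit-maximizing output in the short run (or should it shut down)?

Produce at Q = 9

Strip out fixed cost: VC = 43Q - 12Q^2 + 2Q^3. Then AVC = 43 - 12Q + 2Q^2 and MC = 43 - 24Q + 6Q^2.
AVC is minimized where dAVC/dQ = -12 + 4Q = 0, at Q = 3; min AVC = 43 - 12·3 + 2·3^2 = $25.
P = $313 exceeds min AVC = $25, so the firm stays open.
P = MC gives -270 - 24Q + 6Q^2 = 0, with roots -5 and 9. Take the larger (rising MC): Q* = 9.
Check: AVC at Q = 9 is $97 ≤ P, so revenue covers variable cost.
Profit = P·Q − TC = 313·9 − 1399 = $1418.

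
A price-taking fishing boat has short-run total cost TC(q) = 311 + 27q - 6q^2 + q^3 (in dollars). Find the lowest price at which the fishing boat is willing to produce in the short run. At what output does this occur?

The shutdown price is the minimum of AVC. VC = 27q - 6q^2 + q^3, so AVC = 27 - 6q + q^2.
At the minimum of AVC, MC = AVC. MC = 27 - 12q + 3q^2; setting MC = AVC gives 2q^2 - 6q = 0, so q = 3. min AVC = 18.
The firm shuts down for any P below $18.

$18 per unit, at q = 3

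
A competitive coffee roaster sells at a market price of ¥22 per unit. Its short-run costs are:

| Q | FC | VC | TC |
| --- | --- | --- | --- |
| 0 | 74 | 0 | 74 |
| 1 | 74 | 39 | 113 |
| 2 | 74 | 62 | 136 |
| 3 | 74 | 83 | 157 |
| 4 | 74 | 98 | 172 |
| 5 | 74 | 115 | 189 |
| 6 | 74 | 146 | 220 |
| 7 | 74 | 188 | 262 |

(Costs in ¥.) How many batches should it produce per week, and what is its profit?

Compute π = P·Q − TC at each output: Q=0: -74; Q=1: -91; Q=2: -92; Q=3: -91; Q=4: -84; Q=5: -79; Q=6: -88; Q=7: -108.
Profit is highest at Q = 0. Equivalently, the lowest AVC in the table is 115/5 ≈ ¥23 at Q = 5, and P = ¥22 falls below it — price never covers variable cost, so the firm shuts down and loses only its fixed cost.

Q = 0 (shut down); profit = -¥74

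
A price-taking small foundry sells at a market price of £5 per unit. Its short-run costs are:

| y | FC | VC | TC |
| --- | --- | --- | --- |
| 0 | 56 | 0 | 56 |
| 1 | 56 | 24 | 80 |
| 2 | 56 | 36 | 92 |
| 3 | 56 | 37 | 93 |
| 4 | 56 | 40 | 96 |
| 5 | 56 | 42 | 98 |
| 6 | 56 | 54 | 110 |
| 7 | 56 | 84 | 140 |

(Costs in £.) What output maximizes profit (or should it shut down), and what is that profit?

Profit at each row (π = 5y − TC): y=0: -56; y=1: -75; y=2: -82; y=3: -78; y=4: -76; y=5: -73; y=6: -80; y=7: -105.
Profit is highest at y = 0. Equivalently, the lowest AVC in the table is 42/5 ≈ £8.40 at y = 5, and P = £5 falls below it — price never covers variable cost, so the firm shuts down and loses only its fixed cost.

y = 0 (shut down); profit = -£56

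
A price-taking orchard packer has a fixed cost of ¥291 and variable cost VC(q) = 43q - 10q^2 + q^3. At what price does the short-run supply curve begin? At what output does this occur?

¥18 per unit, at q = 5

The shutdown price is the minimum of AVC. VC = 43q - 10q^2 + q^3, so AVC = 43 - 10q + q^2.
At the minimum of AVC, MC = AVC. MC = 43 - 20q + 3q^2; setting MC = AVC gives 2q^2 - 10q = 0, so q = 5. min AVC = 18.
For P < ¥18 the firm produces nothing.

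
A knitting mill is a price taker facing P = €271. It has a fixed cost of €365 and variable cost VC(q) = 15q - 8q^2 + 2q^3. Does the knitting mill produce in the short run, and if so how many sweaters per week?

Variable cost is VC = 15q - 8q^2 + 2q^3, so AVC = VC/q = 15 - 8q + 2q^2 and MC = dTC/dq = 15 - 16q + 6q^2.
The AVC parabola has its vertex at q = 8/4 = 2, where AVC = 15 - 8·2 + 2·2^2 = €7.
Because €271 ≥ €7, revenue can cover variable cost; the firm operates.
Solving P = MC: -256 - 16q + 6q^2 = 0 ⇒ q = -16/3 or 8. On the upward-sloping branch, q* = 8.
Check: AVC at q = 8 is €79 ≤ P, so revenue covers variable cost.
Profit = P·q − TC = 271·8 − 997 = €1171.

Produce at q = 8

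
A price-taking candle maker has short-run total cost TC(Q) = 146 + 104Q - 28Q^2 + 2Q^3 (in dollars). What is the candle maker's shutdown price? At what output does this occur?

$6 per unit, at Q = 7

Short-run supply begins at min AVC. From VC = 104Q - 28Q^2 + 2Q^3, AVC = 104 - 28Q + 2Q^2.
At the minimum of AVC, MC = AVC. MC = 104 - 56Q + 6Q^2; setting MC = AVC gives 4Q^2 - 28Q = 0, so Q = 7. min AVC = 6.
For P < $6 the firm produces nothing.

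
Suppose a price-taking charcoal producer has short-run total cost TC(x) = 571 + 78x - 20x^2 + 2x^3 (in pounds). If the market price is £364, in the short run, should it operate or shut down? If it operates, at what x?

Produce at x = 11

Variable cost is VC = 78x - 20x^2 + 2x^3, so AVC = VC/x = 78 - 20x + 2x^2 and MC = dTC/dx = 78 - 40x + 6x^2.
The AVC parabola has its vertex at x = 20/4 = 5, where AVC = 78 - 20·5 + 2·5^2 = £28.
Because £364 ≥ £28, revenue can cover variable cost; the firm operates.
P = MC gives -286 - 40x + 6x^2 = 0, with roots -13/3 and 11. Take the larger (rising MC): x* = 11.
Check: AVC at x = 11 is £100 ≤ P, so revenue covers variable cost.
Profit = P·x − TC = 364·11 − 1671 = £2333.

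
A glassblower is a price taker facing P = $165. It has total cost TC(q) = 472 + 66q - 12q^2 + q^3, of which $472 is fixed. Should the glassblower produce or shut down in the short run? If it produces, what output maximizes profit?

Produce at q = 11

From TC, MC = TC'(q) = 66 - 24q + 3q^2 and AVC = VC/q = 66 - 12q + q^2.
The AVC parabola has its vertex at q = 12/2 = 6, where AVC = 66 - 12·6 + 6^2 = $30.
Because $165 ≥ $30, revenue can cover variable cost; the firm operates.
P = MC gives -99 - 24q + 3q^2 = 0, with roots -3 and 11. Take the larger (rising MC): q* = 11.
Check: AVC at q = 11 is $55 ≤ P, so revenue covers variable cost.
Profit = P·q − TC = 165·11 − 1077 = $738.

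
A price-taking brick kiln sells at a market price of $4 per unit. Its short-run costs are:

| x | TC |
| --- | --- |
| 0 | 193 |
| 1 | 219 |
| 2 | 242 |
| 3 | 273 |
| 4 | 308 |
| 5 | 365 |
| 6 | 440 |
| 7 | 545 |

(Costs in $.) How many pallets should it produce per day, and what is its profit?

x = 0 (shut down); profit = -$193

Tabulate TR − TC: x=0: -193; x=1: -215; x=2: -234; x=3: -261; x=4: -292; x=5: -345; x=6: -416; x=7: -517.
Profit is highest at x = 0. Equivalently, the lowest AVC in the table is 49/2 ≈ $24.50 at x = 2, and P = $4 falls below it — price never covers variable cost, so the firm shuts down and loses only its fixed cost.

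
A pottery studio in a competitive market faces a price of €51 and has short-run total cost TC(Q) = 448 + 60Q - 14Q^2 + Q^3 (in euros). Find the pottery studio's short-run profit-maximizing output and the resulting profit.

AVC = 60 - 14Q + Q^2; min AVC = €11 at Q = 7. Since P = €51 ≥ min AVC, the firm produces.
MC = 60 - 28Q + 3Q^2. Setting P = MC and taking the root on the rising branch gives Q* = 9.
TR = 51·9 = 459. TC = 448 + 135 = 583. Profit = 459 − 583 = -€124.
That loss of €124 beats the €448 the firm would lose by shutting down; producing recovers €324 of fixed cost.

Profit = -€124 at Q = 9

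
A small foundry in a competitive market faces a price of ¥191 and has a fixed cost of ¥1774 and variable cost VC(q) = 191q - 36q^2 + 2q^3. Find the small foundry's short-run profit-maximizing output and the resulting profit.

Profit = -¥46 at q = 12

AVC = 191 - 36q + 2q^2 has its minimum ¥29 at q = 9; price ¥191 clears that bar, so the firm operates.
With MC = 191 - 72q + 6q^2, P = MC on the upward-sloping part at q* = 12.
TR = 191·12 = 2292. TC = 1774 + 564 = 2338. Profit = 2292 − 2338 = -¥46.
By producing, the firm covers all variable cost plus ¥1728 of fixed cost; shutting down would lose the full ¥1774.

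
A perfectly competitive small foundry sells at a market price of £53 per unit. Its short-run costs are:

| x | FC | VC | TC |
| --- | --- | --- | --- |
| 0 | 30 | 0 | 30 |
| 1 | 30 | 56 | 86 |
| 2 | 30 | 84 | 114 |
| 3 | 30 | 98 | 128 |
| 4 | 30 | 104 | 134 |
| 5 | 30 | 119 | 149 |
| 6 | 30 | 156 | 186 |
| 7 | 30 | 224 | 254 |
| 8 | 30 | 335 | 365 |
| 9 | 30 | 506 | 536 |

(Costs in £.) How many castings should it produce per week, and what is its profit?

x = 6; profit = £132

Compute π = P·x − TC at each output: x=0: -30; x=1: -33; x=2: -8; x=3: 31; x=4: 78; x=5: 116; x=6: 132; x=7: 117; x=8: 59; x=9: -59.
Profit is maximized at x = 6. AVC there is 156/6 = £26 ≤ P, so producing beats shutting down (which would give -£30).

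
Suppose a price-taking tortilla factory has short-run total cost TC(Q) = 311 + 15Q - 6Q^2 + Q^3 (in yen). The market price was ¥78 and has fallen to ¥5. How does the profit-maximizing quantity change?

AVC = 15 - 6Q + Q^2, minimized at Q = 3 where min AVC = ¥6. MC = 15 - 12Q + 3Q^2.
With P = ¥78 above the shutdown price, P = MC gives Q = 7.
At P = ¥5 < min AVC = ¥6, price no longer covers variable cost at any output, so the firm shuts down: Q = 0.

Output falls from 7 to 0 (the firm shuts down)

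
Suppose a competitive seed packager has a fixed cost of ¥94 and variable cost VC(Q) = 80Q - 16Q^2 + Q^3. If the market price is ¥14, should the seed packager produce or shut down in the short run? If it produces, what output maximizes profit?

Variable cost is VC = 80Q - 16Q^2 + Q^3, so AVC = VC/Q = 80 - 16Q + Q^2 and MC = dTC/dQ = 80 - 32Q + 3Q^2.
AVC is minimized where dAVC/dQ = -16 + 2Q = 0, at Q = 8; min AVC = 80 - 16·8 + 8^2 = ¥16.
With P < min AVC (¥14 < ¥16), every unit sold adds to the loss.
Best response: produce nothing and absorb the ¥94 fixed cost.

Shut down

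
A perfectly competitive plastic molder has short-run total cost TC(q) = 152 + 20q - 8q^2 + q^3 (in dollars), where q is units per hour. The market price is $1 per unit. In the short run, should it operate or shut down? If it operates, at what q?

Shut down

Strip out fixed cost: VC = 20q - 8q^2 + q^3. Then AVC = 20 - 8q + q^2 and MC = 20 - 16q + 3q^2.
AVC hits its minimum where MC = AVC, at q = 4, giving min AVC = 20 - 8·4 + 4^2 = $4.
Since P = $1 < min AVC = $4, price fails to cover variable cost at any output.
The firm minimizes its loss by shutting down and losing only its fixed cost of $152.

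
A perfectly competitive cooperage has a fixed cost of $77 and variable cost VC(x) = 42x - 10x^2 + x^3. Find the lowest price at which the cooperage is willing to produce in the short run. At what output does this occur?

The firm shuts down when price falls below the minimum of average variable cost. AVC = VC/x = 42 - 10x + x^2.
At the minimum of AVC, MC = AVC. MC = 42 - 20x + 3x^2; setting MC = AVC gives 2x^2 - 10x = 0, so x = 5. min AVC = 17.
For P < $17 the firm produces nothing.

$17 per unit, at x = 5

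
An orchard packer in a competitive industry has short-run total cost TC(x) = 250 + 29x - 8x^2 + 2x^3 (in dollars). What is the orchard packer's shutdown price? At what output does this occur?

$21 per unit, at x = 2

Short-run supply begins at min AVC. From VC = 29x - 8x^2 + 2x^3, AVC = 29 - 8x + 2x^2.
At the minimum of AVC, MC = AVC. MC = 29 - 16x + 6x^2; setting MC = AVC gives 4x^2 - 8x = 0, so x = 2. min AVC = 21.
The firm shuts down for any P below $21.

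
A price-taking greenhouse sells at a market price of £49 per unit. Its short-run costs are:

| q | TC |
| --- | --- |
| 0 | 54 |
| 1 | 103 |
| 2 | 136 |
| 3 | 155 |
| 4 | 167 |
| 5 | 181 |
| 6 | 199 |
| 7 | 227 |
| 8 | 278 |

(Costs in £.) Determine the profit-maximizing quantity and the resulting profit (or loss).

q = 7; profit = £116

Tabulate TR − TC: q=0: -54; q=1: -54; q=2: -38; q=3: -8; q=4: 29; q=5: 64; q=6: 95; q=7: 116; q=8: 114.
Profit is maximized at q = 7. AVC there is 173/7 = £24.71 ≤ P, so producing beats shutting down (which would give -£54).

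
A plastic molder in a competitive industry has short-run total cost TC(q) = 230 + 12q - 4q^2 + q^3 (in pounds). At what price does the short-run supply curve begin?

£8 per unit

Short-run supply begins at min AVC. From VC = 12q - 4q^2 + q^3, AVC = 12 - 4q + q^2.
dAVC/dq = -4 + 2q = 0 gives q = 2. min AVC = 12 - 4·2 + 2^2 = 8.
The firm shuts down for any P below £8.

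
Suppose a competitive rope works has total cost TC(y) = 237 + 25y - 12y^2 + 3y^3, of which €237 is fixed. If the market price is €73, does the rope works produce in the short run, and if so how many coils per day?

Produce at y = 4

Variable cost is VC = 25y - 12y^2 + 3y^3, so AVC = VC/y = 25 - 12y + 3y^2 and MC = dTC/dy = 25 - 24y + 9y^2.
AVC is minimized where dAVC/dy = -12 + 6y = 0, at y = 2; min AVC = 25 - 12·2 + 3·2^2 = €13.
Since P = €73 ≥ min AVC = €13, price covers variable cost and the firm should produce.
Solving P = MC: -48 - 24y + 9y^2 = 0 ⇒ y = -4/3 or 4. On the upward-sloping branch, y* = 4.
Check: AVC at y = 4 is €25 ≤ P, so revenue covers variable cost.
Profit = P·y − TC = 73·4 − 337 = -€45, a loss, but smaller than the €237 fixed cost the firm would lose by shutting down.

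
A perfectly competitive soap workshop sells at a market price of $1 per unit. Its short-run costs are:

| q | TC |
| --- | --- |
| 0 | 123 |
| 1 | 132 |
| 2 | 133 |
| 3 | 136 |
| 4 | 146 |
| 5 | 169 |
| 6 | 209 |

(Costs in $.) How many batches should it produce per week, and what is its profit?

Compute π = P·q − TC at each output: q=0: -123; q=1: -131; q=2: -131; q=3: -133; q=4: -142; q=5: -164; q=6: -203.
Profit is highest at q = 0. Equivalently, the lowest AVC in the table is 13/3 ≈ $4.33 at q = 3, and P = $1 falls below it — price never covers variable cost, so the firm shuts down and loses only its fixed cost.

q = 0 (shut down); profit = -$123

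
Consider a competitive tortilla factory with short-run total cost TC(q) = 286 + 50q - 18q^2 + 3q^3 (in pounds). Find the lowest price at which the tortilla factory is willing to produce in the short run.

The firm shuts down when price falls below the minimum of average variable cost. AVC = VC/q = 50 - 18q + 3q^2.
dAVC/dq = -18 + 6q = 0 gives q = 3. min AVC = 50 - 18·3 + 3·3^2 = 23.
So the shutdown price is £23.

£23 per unit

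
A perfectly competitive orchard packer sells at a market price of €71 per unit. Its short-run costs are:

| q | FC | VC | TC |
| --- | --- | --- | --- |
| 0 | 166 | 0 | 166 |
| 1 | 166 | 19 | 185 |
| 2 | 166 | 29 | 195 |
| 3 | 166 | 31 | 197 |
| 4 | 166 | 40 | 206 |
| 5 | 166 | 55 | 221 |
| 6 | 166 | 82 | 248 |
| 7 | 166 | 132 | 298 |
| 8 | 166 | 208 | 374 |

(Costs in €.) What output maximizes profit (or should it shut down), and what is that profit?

Compute π = P·q − TC at each output: q=0: -166; q=1: -114; q=2: -53; q=3: 16; q=4: 78; q=5: 134; q=6: 178; q=7: 199; q=8: 194.
Profit is maximized at q = 7. AVC there is 132/7 = €18.86 ≤ P, so producing beats shutting down (which would give -€166).

q = 7; profit = €199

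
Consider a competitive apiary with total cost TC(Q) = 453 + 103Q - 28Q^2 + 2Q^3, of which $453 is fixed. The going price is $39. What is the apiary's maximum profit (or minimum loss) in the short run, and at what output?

AVC = 103 - 28Q + 2Q^2 has its minimum $5 at Q = 7; price $39 clears that bar, so the firm operates.
With MC = 103 - 56Q + 6Q^2, P = MC on the upward-sloping part at Q* = 8.
TR = 39·8 = 312. TC = 453 + 56 = 509. Profit = 312 − 509 = -$197.
That loss of $197 beats the $453 the firm would lose by shutting down; producing recovers $256 of fixed cost.

Profit = -$197 at Q = 8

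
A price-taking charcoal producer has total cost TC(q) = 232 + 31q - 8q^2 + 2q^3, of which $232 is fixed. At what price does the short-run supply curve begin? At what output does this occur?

The shutdown price is the minimum of AVC. VC = 31q - 8q^2 + 2q^3, so AVC = 31 - 8q + 2q^2.
dAVC/dq = -8 + 4q = 0 gives q = 2. min AVC = 31 - 8·2 + 2·2^2 = 23.
So the shutdown price is $23.

$23 per unit, at q = 2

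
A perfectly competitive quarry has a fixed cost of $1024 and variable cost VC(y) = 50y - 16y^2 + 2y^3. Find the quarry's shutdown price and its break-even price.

Shutdown price = min AVC. AVC = 50 - 16y + 2y^2, with vertex at y = 4 and minimum $18.
ATC = 1024/y + 50 - 16y + 2y^2. Setting dATC/dy = −1024/y^2 − 16 + 4y = 0 gives y = 8 (since 4·8^3 − 16·8^2 = 1024).
min ATC = 1024/8 + 50 − 16·8 + 2·8^2 = $178. That is the break-even price.
For $18 ≤ P < $178 the firm produces at a loss; below $18 it shuts down.

Shutdown price = $18; break-even price = $178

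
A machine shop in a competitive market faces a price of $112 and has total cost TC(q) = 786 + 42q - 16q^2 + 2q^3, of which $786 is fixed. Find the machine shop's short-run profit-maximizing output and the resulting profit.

AVC = 42 - 16q + 2q^2; min AVC = $10 at q = 4. Since P = $112 ≥ min AVC, the firm produces.
MC = 42 - 32q + 6q^2. Setting P = MC and taking the root on the rising branch gives q* = 7.
TR = 112·7 = 784. TC = 786 + 196 = 982. Profit = 784 − 982 = -$198.
That loss of $198 beats the $786 the firm would lose by shutting down; producing recovers $588 of fixed cost.

Profit = -$198 at q = 7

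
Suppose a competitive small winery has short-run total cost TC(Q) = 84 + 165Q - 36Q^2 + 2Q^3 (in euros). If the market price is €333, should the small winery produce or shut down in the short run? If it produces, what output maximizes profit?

Produce at Q = 14

From TC, MC = TC'(Q) = 165 - 72Q + 6Q^2 and AVC = VC/Q = 165 - 36Q + 2Q^2.
The AVC parabola has its vertex at Q = 36/4 = 9, where AVC = 165 - 36·9 + 2·9^2 = €3.
P = €333 exceeds min AVC = €3, so the firm stays open.
P = MC gives -168 - 72Q + 6Q^2 = 0, with roots -2 and 14. Take the larger (rising MC): Q* = 14.
Check: AVC at Q = 14 is €53 ≤ P, so revenue covers variable cost.
Profit = P·Q − TC = 333·14 − 826 = €3836.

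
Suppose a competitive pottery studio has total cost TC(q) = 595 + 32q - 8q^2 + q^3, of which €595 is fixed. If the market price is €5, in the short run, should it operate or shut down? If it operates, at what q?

Strip out fixed cost: VC = 32q - 8q^2 + q^3. Then AVC = 32 - 8q + q^2 and MC = 32 - 16q + 3q^2.
AVC hits its minimum where MC = AVC, at q = 4, giving min AVC = 32 - 8·4 + 4^2 = €16.
Since P = €5 < min AVC = €16, price fails to cover variable cost at any output.
Best response: produce nothing and absorb the €595 fixed cost.

Shut down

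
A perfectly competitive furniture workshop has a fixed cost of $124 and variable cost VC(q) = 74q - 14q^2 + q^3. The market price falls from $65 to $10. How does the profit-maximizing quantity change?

Output falls from 9 to 0 (the firm shuts down)

AVC = 74 - 14q + q^2, minimized at q = 7 where min AVC = $25. MC = 74 - 28q + 3q^2.
At P = $65 ≥ min AVC, set P = MC on the rising branch: q = 9.
At P = $10 < min AVC = $25, price no longer covers variable cost at any output, so the firm shuts down: q = 0.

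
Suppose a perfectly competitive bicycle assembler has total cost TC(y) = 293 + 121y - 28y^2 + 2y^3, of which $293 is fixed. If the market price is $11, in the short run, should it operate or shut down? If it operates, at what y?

Strip out fixed cost: VC = 121y - 28y^2 + 2y^3. Then AVC = 121 - 28y + 2y^2 and MC = 121 - 56y + 6y^2.
AVC is minimized where dAVC/dy = -28 + 4y = 0, at y = 7; min AVC = 121 - 28·7 + 2·7^2 = $23.
P = $11 lies below min AVC = $23; no output level covers variable cost.
Best response: produce nothing and absorb the $293 fixed cost.

Shut down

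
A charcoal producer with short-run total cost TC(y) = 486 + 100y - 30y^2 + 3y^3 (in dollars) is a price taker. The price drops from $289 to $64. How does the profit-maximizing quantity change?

MC = 100 - 60y + 9y^2; the shutdown threshold is min AVC = $25 (at y = 5).
With P = $289 above the shutdown price, P = MC gives y = 9.
At P = $64 ≥ min AVC, set P = MC: y = 6. The firm stays open but cuts output.

Output falls from 9 to 6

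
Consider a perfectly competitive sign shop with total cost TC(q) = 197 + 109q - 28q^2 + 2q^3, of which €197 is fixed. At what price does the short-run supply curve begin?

€11 per unit

Short-run supply begins at min AVC. From VC = 109q - 28q^2 + 2q^3, AVC = 109 - 28q + 2q^2.
At the minimum of AVC, MC = AVC. MC = 109 - 56q + 6q^2; setting MC = AVC gives 4q^2 - 28q = 0, so q = 7. min AVC = 11.
For P < €11 the firm produces nothing.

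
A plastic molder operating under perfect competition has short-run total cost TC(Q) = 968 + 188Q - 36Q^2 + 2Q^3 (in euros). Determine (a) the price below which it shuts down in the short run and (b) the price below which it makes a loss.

Shutdown price = €26; break-even price = €122

AVC = 188 - 36Q + 2Q^2; minimized at Q = 9, giving min AVC = €26. That is the shutdown price.
ATC = 968/Q + 188 - 36Q + 2Q^2. Setting dATC/dQ = −968/Q^2 − 36 + 4Q = 0 gives Q = 11 (since 4·11^3 − 36·11^2 = 968).
min ATC = 968/11 + 188 − 36·11 + 2·11^2 = €122. That is the break-even price.
Between these two prices the firm operates at a loss; above €122 it earns a profit.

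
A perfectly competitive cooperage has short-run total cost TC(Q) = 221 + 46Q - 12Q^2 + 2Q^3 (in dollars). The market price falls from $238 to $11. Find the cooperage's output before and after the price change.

MC = 46 - 24Q + 6Q^2; the shutdown threshold is min AVC = $28 (at Q = 3).
At P = $238 ≥ min AVC, set P = MC on the rising branch: Q = 8.
At P = $11 < min AVC = $28, price no longer covers variable cost at any output, so the firm shuts down: Q = 0.

Output falls from 8 to 0 (the firm shuts down)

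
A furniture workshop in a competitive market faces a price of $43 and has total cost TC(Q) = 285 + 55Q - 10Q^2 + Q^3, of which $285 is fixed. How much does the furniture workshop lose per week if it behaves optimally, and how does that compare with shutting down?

AVC = 55 - 10Q + Q^2 has its minimum $30 at Q = 5; price $43 clears that bar, so the firm operates.
MC = 55 - 20Q + 3Q^2. Setting P = MC and taking the root on the rising branch gives Q* = 6.
TR = 43·6 = 258. TC = 285 + 186 = 471. Profit = 258 − 471 = -$213.
Shutting down would mean losing the fixed cost of $285, so operating at a loss of $213 is better by $72.

Profit = -$213 at Q = 6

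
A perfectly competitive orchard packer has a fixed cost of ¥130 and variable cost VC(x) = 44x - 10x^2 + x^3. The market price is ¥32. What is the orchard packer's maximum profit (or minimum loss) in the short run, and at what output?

Profit = -¥58 at x = 6

AVC = 44 - 10x + x^2 has its minimum ¥19 at x = 5; price ¥32 clears that bar, so the firm operates.
MC = 44 - 20x + 3x^2. Setting P = MC and taking the root on the rising branch gives x* = 6.
TR = 32·6 = 192. TC = 130 + 120 = 250. Profit = 192 − 250 = -¥58.
Shutting down would mean losing the fixed cost of ¥130, so operating at a loss of ¥58 is better by ¥72.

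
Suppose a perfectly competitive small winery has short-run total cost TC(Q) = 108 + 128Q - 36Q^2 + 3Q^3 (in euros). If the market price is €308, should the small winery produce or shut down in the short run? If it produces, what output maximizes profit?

Variable cost is VC = 128Q - 36Q^2 + 3Q^3, so AVC = VC/Q = 128 - 36Q + 3Q^2 and MC = dTC/dQ = 128 - 72Q + 9Q^2.
AVC is minimized where dAVC/dQ = -36 + 6Q = 0, at Q = 6; min AVC = 128 - 36·6 + 3·6^2 = €20.
Because €308 ≥ €20, revenue can cover variable cost; the firm operates.
Set P = MC: 308 = 128 - 72Q + 9Q^2 → -180 - 72Q + 9Q^2 = 0. The roots are Q = -2 and Q = 10; the profit-maximizing output is on the rising part of MC, so Q* = 10.
Check: AVC at Q = 10 is €68 ≤ P, so revenue covers variable cost.
Profit = P·Q − TC = 308·10 − 788 = €2292.

Produce at Q = 10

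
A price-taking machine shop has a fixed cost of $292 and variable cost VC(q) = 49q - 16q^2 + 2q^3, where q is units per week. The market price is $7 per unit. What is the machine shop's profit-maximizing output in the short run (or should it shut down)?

Shut down

Strip out fixed cost: VC = 49q - 16q^2 + 2q^3. Then AVC = 49 - 16q + 2q^2 and MC = 49 - 32q + 6q^2.
AVC is minimized where dAVC/dq = -16 + 4q = 0, at q = 4; min AVC = 49 - 16·4 + 2·4^2 = $17.
With P < min AVC ($7 < $17), every unit sold adds to the loss.
Shutting down limits the loss to fixed cost, $292.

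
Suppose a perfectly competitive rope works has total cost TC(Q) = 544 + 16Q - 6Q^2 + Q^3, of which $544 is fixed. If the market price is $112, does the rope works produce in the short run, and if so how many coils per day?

Strip out fixed cost: VC = 16Q - 6Q^2 + Q^3. Then AVC = 16 - 6Q + Q^2 and MC = 16 - 12Q + 3Q^2.
AVC hits its minimum where MC = AVC, at Q = 3, giving min AVC = 16 - 6·3 + 3^2 = $7.
P = $112 exceeds min AVC = $7, so the firm stays open.
P = MC gives -96 - 12Q + 3Q^2 = 0, with roots -4 and 8. Take the larger (rising MC): Q* = 8.
Check: AVC at Q = 8 is $32 ≤ P, so revenue covers variable cost.
Profit = P·Q − TC = 112·8 − 800 = $96.

Produce at Q = 8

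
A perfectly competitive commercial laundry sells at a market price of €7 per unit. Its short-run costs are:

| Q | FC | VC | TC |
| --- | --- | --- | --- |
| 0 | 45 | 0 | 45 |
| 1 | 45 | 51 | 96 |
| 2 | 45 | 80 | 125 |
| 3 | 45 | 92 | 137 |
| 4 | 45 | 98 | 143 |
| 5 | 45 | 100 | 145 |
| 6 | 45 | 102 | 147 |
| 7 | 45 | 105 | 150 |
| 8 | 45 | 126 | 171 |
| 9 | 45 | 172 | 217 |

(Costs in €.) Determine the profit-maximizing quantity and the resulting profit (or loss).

Q = 0 (shut down); profit = -€45

Tabulate TR − TC: Q=0: -45; Q=1: -89; Q=2: -111; Q=3: -116; Q=4: -115; Q=5: -110; Q=6: -105; Q=7: -101; Q=8: -115; Q=9: -154.
Profit is highest at Q = 0. Equivalently, the lowest AVC in the table is 105/7 ≈ €15 at Q = 7, and P = €7 falls below it — price never covers variable cost, so the firm shuts down and loses only its fixed cost.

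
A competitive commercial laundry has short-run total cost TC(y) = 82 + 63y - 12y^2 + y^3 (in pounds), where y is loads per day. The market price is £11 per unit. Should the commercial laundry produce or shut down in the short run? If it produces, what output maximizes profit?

Shut down

Variable cost is VC = 63y - 12y^2 + y^3, so AVC = VC/y = 63 - 12y + y^2 and MC = dTC/dy = 63 - 24y + 3y^2.
The AVC parabola has its vertex at y = 12/2 = 6, where AVC = 63 - 12·6 + 6^2 = £27.
P = £11 lies below min AVC = £27; no output level covers variable cost.
Shutting down limits the loss to fixed cost, £82.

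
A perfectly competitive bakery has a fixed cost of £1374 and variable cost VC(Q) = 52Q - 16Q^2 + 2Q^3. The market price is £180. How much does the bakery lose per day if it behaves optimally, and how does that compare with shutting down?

AVC = 52 - 16Q + 2Q^2 has its minimum £20 at Q = 4; price £180 clears that bar, so the firm operates.
MC = 52 - 32Q + 6Q^2. Setting P = MC and taking the root on the rising branch gives Q* = 8.
TR = 180·8 = 1440. TC = 1374 + 416 = 1790. Profit = 1440 − 1790 = -£350.
That loss of £350 beats the £1374 the firm would lose by shutting down; producing recovers £1024 of fixed cost.

Profit = -£350 at Q = 8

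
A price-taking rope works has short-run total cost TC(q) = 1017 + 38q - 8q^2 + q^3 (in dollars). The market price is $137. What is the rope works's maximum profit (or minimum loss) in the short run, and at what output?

AVC = 38 - 8q + q^2 has its minimum $22 at q = 4; price $137 clears that bar, so the firm operates.
MC = 38 - 16q + 3q^2. Setting P = MC and taking the root on the rising branch gives q* = 9.
TR = 137·9 = 1233. TC = 1017 + 423 = 1440. Profit = 1233 − 1440 = -$207.
Shutting down would mean losing the fixed cost of $1017, so operating at a loss of $207 is better by $810.

Profit = -$207 at q = 9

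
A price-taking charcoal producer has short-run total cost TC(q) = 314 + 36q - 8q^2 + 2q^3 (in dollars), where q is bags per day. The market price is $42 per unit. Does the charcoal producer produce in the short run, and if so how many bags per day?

Produce at q = 3

Variable cost is VC = 36q - 8q^2 + 2q^3, so AVC = VC/q = 36 - 8q + 2q^2 and MC = dTC/dq = 36 - 16q + 6q^2.
AVC is minimized where dAVC/dq = -8 + 4q = 0, at q = 2; min AVC = 36 - 8·2 + 2·2^2 = $28.
Since P = $42 ≥ min AVC = $28, price covers variable cost and the firm should produce.
P = MC gives -6 - 16q + 6q^2 = 0, with roots -1/3 and 3. Take the larger (rising MC): q* = 3.
Check: AVC at q = 3 is $30 ≤ P, so revenue covers variable cost.
Profit = P·q − TC = 42·3 − 404 = -$278, a loss, but smaller than the $314 fixed cost the firm would lose by shutting down.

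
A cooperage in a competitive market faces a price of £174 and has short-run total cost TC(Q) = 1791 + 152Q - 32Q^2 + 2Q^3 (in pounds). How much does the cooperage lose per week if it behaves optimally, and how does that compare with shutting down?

Profit = -£339 at Q = 11

AVC = 152 - 32Q + 2Q^2; min AVC = £24 at Q = 8. Since P = £174 ≥ min AVC, the firm produces.
With MC = 152 - 64Q + 6Q^2, P = MC on the upward-sloping part at Q* = 11.
TR = 174·11 = 1914. TC = 1791 + 462 = 2253. Profit = 1914 − 2253 = -£339.
By producing, the firm covers all variable cost plus £1452 of fixed cost; shutting down would lose the full £1791.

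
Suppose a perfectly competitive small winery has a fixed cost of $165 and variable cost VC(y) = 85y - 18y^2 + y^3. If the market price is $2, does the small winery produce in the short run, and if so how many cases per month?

Shut down

From TC, MC = TC'(y) = 85 - 36y + 3y^2 and AVC = VC/y = 85 - 18y + y^2.
AVC is minimized where dAVC/dy = -18 + 2y = 0, at y = 9; min AVC = 85 - 18·9 + 9^2 = $4.
With P < min AVC ($2 < $4), every unit sold adds to the loss.
Shutting down limits the loss to fixed cost, $165.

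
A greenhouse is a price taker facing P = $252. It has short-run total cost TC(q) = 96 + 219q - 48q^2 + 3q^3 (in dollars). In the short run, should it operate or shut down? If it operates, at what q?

Produce at q = 11

Strip out fixed cost: VC = 219q - 48q^2 + 3q^3. Then AVC = 219 - 48q + 3q^2 and MC = 219 - 96q + 9q^2.
AVC is minimized where dAVC/dq = -48 + 6q = 0, at q = 8; min AVC = 219 - 48·8 + 3·8^2 = $27.
Since P = $252 ≥ min AVC = $27, price covers variable cost and the firm should produce.
P = MC gives -33 - 96q + 9q^2 = 0, with roots -1/3 and 11. Take the larger (rising MC): q* = 11.
Check: AVC at q = 11 is $54 ≤ P, so revenue covers variable cost.
Profit = P·q − TC = 252·11 − 690 = $2082.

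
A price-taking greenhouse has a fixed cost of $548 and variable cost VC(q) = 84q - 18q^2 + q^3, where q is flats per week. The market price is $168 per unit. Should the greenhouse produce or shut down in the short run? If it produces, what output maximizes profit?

Produce at q = 14

Variable cost is VC = 84q - 18q^2 + q^3, so AVC = VC/q = 84 - 18q + q^2 and MC = dTC/dq = 84 - 36q + 3q^2.
AVC hits its minimum where MC = AVC, at q = 9, giving min AVC = 84 - 18·9 + 9^2 = $3.
P = $168 exceeds min AVC = $3, so the firm stays open.
Solving P = MC: -84 - 36q + 3q^2 = 0 ⇒ q = -2 or 14. On the upward-sloping branch, q* = 14.
Check: AVC at q = 14 is $28 ≤ P, so revenue covers variable cost.
Profit = P·q − TC = 168·14 − 940 = $1412.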